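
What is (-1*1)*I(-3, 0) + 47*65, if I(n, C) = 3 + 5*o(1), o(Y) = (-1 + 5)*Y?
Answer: 3032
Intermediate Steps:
o(Y) = 4*Y
I(n, C) = 23 (I(n, C) = 3 + 5*(4*1) = 3 + 5*4 = 3 + 20 = 23)
(-1*1)*I(-3, 0) + 47*65 = -1*1*23 + 47*65 = -1*23 + 3055 = -23 + 3055 = 3032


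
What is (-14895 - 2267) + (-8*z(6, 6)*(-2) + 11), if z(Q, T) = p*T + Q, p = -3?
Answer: -17343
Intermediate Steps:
z(Q, T) = Q - 3*T (z(Q, T) = -3*T + Q = Q - 3*T)
(-14895 - 2267) + (-8*z(6, 6)*(-2) + 11) = (-14895 - 2267) + (-8*(6 - 3*6)*(-2) + 11) = -17162 + (-8*(6 - 18)*(-2) + 11) = -17162 + (-8*(-12)*(-2) + 11) = -17162 + (96*(-2) + 11) = -17162 + (-192 + 11) = -17162 - 181 = -17343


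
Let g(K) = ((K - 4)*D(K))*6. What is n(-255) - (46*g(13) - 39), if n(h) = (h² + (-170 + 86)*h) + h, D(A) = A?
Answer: 53937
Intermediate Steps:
n(h) = h² - 83*h (n(h) = (h² - 84*h) + h = h² - 83*h)
g(K) = 6*K*(-4 + K) (g(K) = ((K - 4)*K)*6 = ((-4 + K)*K)*6 = (K*(-4 + K))*6 = 6*K*(-4 + K))
n(-255) - (46*g(13) - 39) = -255*(-83 - 255) - (46*(6*13*(-4 + 13)) - 39) = -255*(-338) - (46*(6*13*9) - 39) = 86190 - (46*702 - 39) = 86190 - (32292 - 39) = 86190 - 1*32253 = 86190 - 32253 = 53937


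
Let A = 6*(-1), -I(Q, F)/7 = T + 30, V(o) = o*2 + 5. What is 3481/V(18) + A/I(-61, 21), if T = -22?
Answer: 97591/1148 ≈ 85.010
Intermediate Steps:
V(o) = 5 + 2*o (V(o) = 2*o + 5 = 5 + 2*o)
I(Q, F) = -56 (I(Q, F) = -7*(-22 + 30) = -7*8 = -56)
A = -6
3481/V(18) + A/I(-61, 21) = 3481/(5 + 2*18) - 6/(-56) = 3481/(5 + 36) - 6*(-1/56) = 3481/41 + 3/28 = 97591/1148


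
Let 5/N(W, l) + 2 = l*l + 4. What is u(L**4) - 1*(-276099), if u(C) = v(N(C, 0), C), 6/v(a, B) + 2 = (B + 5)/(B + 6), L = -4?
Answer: 72612465/263 ≈ 2.7609e+5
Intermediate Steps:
N(W, l) = 5/(2 + l**2) (N(W, l) = 5/(-2 + (l*l + 4)) = 5/(-2 + (l**2 + 4)) = 5/(-2 + (4 + l**2)) = 5/(2 + l**2))
v(a, B) = 6/(-2 + (5 + B)/(6 + B)) (v(a, B) = 6/(-2 + (B + 5)/(B + 6)) = 6/(-2 + (5 + B)/(6 + B)))
u(C) = 6*(-6 - C)/(7 + C)
u(L**4) - 1*(-276099) = 6*(-6 - 1*(-4)**4)/(7 + (-4)**4) - 1*(-276099) = 6*(-6 - 1*256)/(7 + 256) + 276099 = 6*(-6 - 256)/263 + 276099 = 6*(1/263)*(-262) + 276099 = -1572/263 + 276099 = 72612465/263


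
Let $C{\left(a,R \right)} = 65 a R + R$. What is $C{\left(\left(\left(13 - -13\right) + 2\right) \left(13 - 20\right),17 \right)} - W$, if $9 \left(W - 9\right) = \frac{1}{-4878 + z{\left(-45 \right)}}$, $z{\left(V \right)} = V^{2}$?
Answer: $- \frac{5560919243}{25677} \approx -2.1657 \cdot 10^{5}$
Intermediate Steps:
$W = \frac{231092}{25677}$ ($W = 9 + \frac{1}{9 \left(-4878 + \left(-45\right)^{2}\right)} = 9 + \frac{1}{9 \left(-4878 + 2025\right)} = 9 + \frac{1}{9 \left(-2853\right)} = 9 + \frac{1}{9} \left(- \frac{1}{2853}\right) = 9 - \frac{1}{25677} = \frac{231092}{25677} \approx 9.0$)
$C{\left(a,R \right)} = R + 65 R a$ ($C{\left(a,R \right)} = 65 R a + R = R + 65 R a$)
$C{\left(\left(\left(13 - -13\right) + 2\right) \left(13 - 20\right),17 \right)} - W = 17 \left(1 + 65 \left(\left(13 - -13\right) + 2\right) \left(13 - 20\right)\right) - \frac{231092}{25677} = 17 \left(1 + 65 \left(\left(13 + 13\right) + 2\right) \left(-7\right)\right) - \frac{231092}{25677} = 17 \left(1 + 65 \left(26 + 2\right) \left(-7\right)\right) - \frac{231092}{25677} = 17 \left(1 + 65 \cdot 28 \left(-7\right)\right) - \frac{231092}{25677} = 17 \left(1 + 65 \left(-196\right)\right) - \frac{231092}{25677} = 17 \left(1 - 12740\right) - \frac{231092}{25677} = 17 \left(-12739\right) - \frac{231092}{25677} = -216563 - \frac{231092}{25677} = - \frac{5560919243}{25677}$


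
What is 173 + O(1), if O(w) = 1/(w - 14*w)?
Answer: 2248/13 ≈ 172.92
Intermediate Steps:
O(w) = -1/(13*w) (O(w) = 1/(-13*w) = -1/(13*w))
173 + O(1) = 173 - 1/13/1 = 173 - 1/13*1 = 173 - 1/13 = 2248/13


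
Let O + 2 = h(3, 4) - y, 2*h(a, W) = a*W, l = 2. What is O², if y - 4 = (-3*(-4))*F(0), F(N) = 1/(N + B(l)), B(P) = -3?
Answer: 16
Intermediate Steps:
F(N) = 1/(-3 + N) (F(N) = 1/(N - 3) = 1/(-3 + N))
y = 0 (y = 4 + (-3*(-4))/(-3 + 0) = 4 + 12/(-3) = 4 + 12*(-⅓) = 4 - 4 = 0)
h(a, W) = W*a/2 (h(a, W) = (a*W)/2 = (W*a)/2 = W*a/2)
O = 4 (O = -2 + ((½)*4*3 - 1*0) = -2 + (6 + 0) = -2 + 6 = 4)
O² = 4² = 16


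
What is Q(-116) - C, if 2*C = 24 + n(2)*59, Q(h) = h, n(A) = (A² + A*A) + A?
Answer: -423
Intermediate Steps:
n(A) = A + 2*A² (n(A) = (A² + A²) + A = 2*A² + A = A + 2*A²)
C = 307 (C = (24 + (2*(1 + 2*2))*59)/2 = (24 + (2*(1 + 4))*59)/2 = (24 + (2*5)*59)/2 = (24 + 10*59)/2 = (24 + 590)/2 = (½)*614 = 307)
Q(-116) - C = -116 - 1*307 = -116 - 307 = -423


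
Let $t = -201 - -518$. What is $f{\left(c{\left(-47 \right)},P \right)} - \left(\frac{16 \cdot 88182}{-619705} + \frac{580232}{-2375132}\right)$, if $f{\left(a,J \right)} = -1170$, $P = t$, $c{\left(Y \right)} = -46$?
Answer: $- \frac{429597575269564}{367970294015} \approx -1167.5$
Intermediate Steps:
$t = 317$ ($t = -201 + 518 = 317$)
$P = 317$
$f{\left(c{\left(-47 \right)},P \right)} - \left(\frac{16 \cdot 88182}{-619705} + \frac{580232}{-2375132}\right) = -1170 - \left(\frac{16 \cdot 88182}{-619705} + \frac{580232}{-2375132}\right) = -1170 - \left(1410912 \left(- \frac{1}{619705}\right) + 580232 \left(- \frac{1}{2375132}\right)\right) = -1170 - \left(- \frac{1410912}{619705} - \frac{145058}{593783}\right) = -1170 - - \frac{927668727986}{367970294015} = -1170 + \frac{927668727986}{367970294015} = - \frac{429597575269564}{367970294015}$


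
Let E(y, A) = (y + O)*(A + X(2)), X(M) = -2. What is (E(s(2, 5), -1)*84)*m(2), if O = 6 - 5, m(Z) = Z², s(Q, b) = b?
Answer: -6048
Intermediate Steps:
O = 1
E(y, A) = (1 + y)*(-2 + A) (E(y, A) = (y + 1)*(A - 2) = (1 + y)*(-2 + A))
(E(s(2, 5), -1)*84)*m(2) = ((-2 - 1 - 2*5 - 1*5)*84)*2² = ((-2 - 1 - 10 - 5)*84)*4 = -18*84*4 = -1512*4 = -6048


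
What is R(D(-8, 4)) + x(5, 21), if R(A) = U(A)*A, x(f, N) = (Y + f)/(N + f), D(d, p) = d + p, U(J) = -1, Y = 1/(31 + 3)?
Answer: 3707/884 ≈ 4.1934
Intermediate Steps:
Y = 1/34 ≈ 0.029412
x(f, N) = (1/34 + f)/(N + f)
R(A) = -A
R(D(-8, 4)) + x(5, 21) = -(-8 + 4) + (1/34 + 5)/(21 + 5) = -1*(-4) + (171/34)/26 = 4 + (1/26)*(171/34) = 4 + 171/884 = 3707/884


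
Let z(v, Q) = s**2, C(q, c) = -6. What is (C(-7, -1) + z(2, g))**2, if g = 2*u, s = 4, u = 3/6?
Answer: 100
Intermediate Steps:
u = 1/2 (u = 3*(1/6) = 1/2 ≈ 0.50000)
g = 1 (g = 2*(1/2) = 1)
z(v, Q) = 16 (z(v, Q) = 4**2 = 16)
(C(-7, -1) + z(2, g))**2 = (-6 + 16)**2 = 10**2 = 100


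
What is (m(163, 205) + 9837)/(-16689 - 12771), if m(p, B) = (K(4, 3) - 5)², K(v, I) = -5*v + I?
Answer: -10321/29460 ≈ -0.35034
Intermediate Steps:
K(v, I) = I - 5*v
m(p, B) = 484 (m(p, B) = ((3 - 5*4) - 5)² = ((3 - 20) - 5)² = (-17 - 5)² = (-22)² = 484)
(m(163, 205) + 9837)/(-16689 - 12771) = (484 + 9837)/(-16689 - 12771) = 10321/(-29460) = 10321*(-1/29460) = -10321/29460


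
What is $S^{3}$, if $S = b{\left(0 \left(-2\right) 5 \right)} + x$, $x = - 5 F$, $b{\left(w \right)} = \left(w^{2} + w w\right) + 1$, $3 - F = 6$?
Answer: $4096$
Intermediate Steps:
$F = -3$ ($F = 3 - 6 = -3$)
$b{\left(w \right)} = 1 + 2 w^{2}$ ($b{\left(w \right)} = \left(w^{2} + w^{2}\right) + 1 = 2 w^{2} + 1 = 1 + 2 w^{2}$)
$x = 15$ ($x = \left(-5\right) \left(-3\right) = 15$)
$S = 16$ ($S = \left(1 + 2 \left(0 \left(-2\right) 5\right)^{2}\right) + 15 = \left(1 + 2 \left(0 \cdot 5\right)^{2}\right) + 15 = \left(1 + 2 \cdot 0^{2}\right) + 15 = \left(1 + 2 \cdot 0\right) + 15 = \left(1 + 0\right) + 15 = 1 + 15 = 16$)
$S^{3} = 16^{3} = 4096$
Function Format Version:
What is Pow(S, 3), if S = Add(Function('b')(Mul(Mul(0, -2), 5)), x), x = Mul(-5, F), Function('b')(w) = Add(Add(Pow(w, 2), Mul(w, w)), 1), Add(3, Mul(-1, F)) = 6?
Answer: 4096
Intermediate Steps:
F = -3 (F = Add(3, Mul(-1, 6)) = Add(3, -6) = -3)
Function('b')(w) = Add(1, Mul(2, Pow(w, 2))) (Function('b')(w) = Add(Add(Pow(w, 2), Pow(w, 2)), 1) = Add(Mul(2, Pow(w, 2)), 1) = Add(1, Mul(2, Pow(w, 2))))
x = 15 (x = Mul(-5, -3) = 15)
S = 16 (S = Add(Add(1, Mul(2, Pow(Mul(Mul(0, -2), 5), 2))), 15) = Add(Add(1, Mul(2, Pow(Mul(0, 5), 2))), 15) = Add(Add(1, Mul(2, Pow(0, 2))), 15) = Add(Add(1, Mul(2, 0)), 15) = Add(Add(1, 0), 15) = Add(1, 15) = 16)
Pow(S, 3) = Pow(16, 3) = 4096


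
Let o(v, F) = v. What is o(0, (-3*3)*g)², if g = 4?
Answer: 0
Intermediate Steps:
o(0, (-3*3)*g)² = 0² = 0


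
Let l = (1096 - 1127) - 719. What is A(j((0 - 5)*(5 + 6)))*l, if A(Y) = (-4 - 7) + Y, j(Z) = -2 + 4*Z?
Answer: 174750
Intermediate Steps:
A(Y) = -11 + Y
l = -750 (l = -31 - 719 = -750)
A(j((0 - 5)*(5 + 6)))*l = (-11 + (-2 + 4*((0 - 5)*(5 + 6))))*(-750) = (-11 + (-2 + 4*(-5*11)))*(-750) = (-11 + (-2 + 4*(-55)))*(-750) = (-11 + (-2 - 220))*(-750) = (-11 - 222)*(-750) = -233*(-750) = 174750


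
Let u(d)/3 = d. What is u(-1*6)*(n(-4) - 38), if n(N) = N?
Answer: 756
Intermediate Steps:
u(d) = 3*d
u(-1*6)*(n(-4) - 38) = (3*(-1*6))*(-4 - 38) = (3*(-6))*(-42) = -18*(-42) = 756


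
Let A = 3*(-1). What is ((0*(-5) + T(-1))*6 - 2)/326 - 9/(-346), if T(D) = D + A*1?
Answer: -3031/56398 ≈ -0.053743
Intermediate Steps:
A = -3
T(D) = -3 + D (T(D) = D - 3*1 = D - 3 = -3 + D)
((0*(-5) + T(-1))*6 - 2)/326 - 9/(-346) = ((0*(-5) + (-3 - 1))*6 - 2)/326 - 9/(-346) = ((0 - 4)*6 - 2)*(1/326) - 9*(-1/346) = (-4*6 - 2)*(1/326) + 9/346 = (-24 - 2)*(1/326) + 9/346 = -26*1/326 + 9/346 = -13/163 + 9/346 = -3031/56398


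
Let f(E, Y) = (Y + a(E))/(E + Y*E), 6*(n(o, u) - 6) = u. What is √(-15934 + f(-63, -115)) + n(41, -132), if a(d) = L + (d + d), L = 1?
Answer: -16 + I*√2536714054/399 ≈ -16.0 + 126.23*I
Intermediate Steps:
n(o, u) = 6 + u/6
a(d) = 1 + 2*d (a(d) = 1 + (d + d) = 1 + 2*d)
f(E, Y) = (1 + Y + 2*E)/(E + E*Y) (f(E, Y) = (Y + (1 + 2*E))/(E + Y*E) = (1 + Y + 2*E)/(E + E*Y))
√(-15934 + f(-63, -115)) + n(41, -132) = √(-15934 + (1 - 115 + 2*(-63))/((-63)*(1 - 115))) + (6 + (⅙)*(-132)) = √(-15934 - 1/63*(1 - 115 - 126)/(-114)) + (6 - 22) = √(-15934 - 1/63*(-1/114)*(-240)) - 16 = √(-15934 - 40/1197) - 16 = √(-19073038/1197) - 16 = I*√2536714054/399 - 16 = -16 + I*√2536714054/399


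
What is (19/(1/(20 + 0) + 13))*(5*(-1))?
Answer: -1900/261 ≈ -7.2797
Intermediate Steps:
(19/(1/(20 + 0) + 13))*(5*(-1)) = (19/(1/20 + 13))*(-5) = (19/(261/20))*(-5) = ((20/261)*19)*(-5) = (380/261)*(-5) = -1900/261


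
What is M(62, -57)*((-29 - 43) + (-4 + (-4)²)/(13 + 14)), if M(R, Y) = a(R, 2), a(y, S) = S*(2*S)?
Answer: -5152/9 ≈ -572.44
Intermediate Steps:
a(y, S) = 2*S²
M(R, Y) = 8 (M(R, Y) = 2*2² = 2*4 = 8)
M(62, -57)*((-29 - 43) + (-4 + (-4)²)/(13 + 14)) = 8*((-29 - 43) + (-4 + (-4)²)/(13 + 14)) = 8*(-72 + (-4 + 16)/27) = 8*(-72 + 12*(1/27)) = 8*(-72 + 4/9) = 8*(-644/9) = -5152/9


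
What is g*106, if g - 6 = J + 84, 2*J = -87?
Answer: 4929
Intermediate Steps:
J = -87/2 (J = (½)*(-87) = -87/2 ≈ -43.500)
g = 93/2 (g = 6 + (-87/2 + 84) = 6 + 81/2 = 93/2 ≈ 46.500)
g*106 = (93/2)*106 = 4929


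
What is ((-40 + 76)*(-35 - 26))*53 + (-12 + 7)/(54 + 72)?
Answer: -14664893/126 ≈ -1.1639e+5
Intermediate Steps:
((-40 + 76)*(-35 - 26))*53 + (-12 + 7)/(54 + 72) = (36*(-61))*53 - 5/126 = -2196*53 - 5*1/126 = -116388 - 5/126 = -14664893/126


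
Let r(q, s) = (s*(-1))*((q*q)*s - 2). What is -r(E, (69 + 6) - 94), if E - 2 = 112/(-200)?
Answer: 491606/625 ≈ 786.57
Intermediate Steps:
E = 36/25 (E = 2 + 112/(-200) = 2 + 112*(-1/200) = 2 - 14/25 = 36/25 ≈ 1.4400)
r(q, s) = -s*(-2 + s*q**2) (r(q, s) = (-s)*(q**2*s - 2) = (-s)*(s*q**2 - 2) = (-s)*(-2 + s*q**2) = -s*(-2 + s*q**2))
-r(E, (69 + 6) - 94) = -((69 + 6) - 94)*(2 - ((69 + 6) - 94)*(36/25)**2) = -(75 - 94)*(2 - 1*(75 - 94)*1296/625) = -(-19)*(2 - 1*(-19)*1296/625) = -(-19)*(2 + 24624/625) = -(-19)*25874/625 = -1*(-491606/625) = 491606/625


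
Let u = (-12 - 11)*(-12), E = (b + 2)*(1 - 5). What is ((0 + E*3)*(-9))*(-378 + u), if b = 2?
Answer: -44064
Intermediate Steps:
E = -16 (E = (2 + 2)*(1 - 5) = 4*(-4) = -16)
u = 276 (u = -23*(-12) = 276)
((0 + E*3)*(-9))*(-378 + u) = ((0 - 16*3)*(-9))*(-378 + 276) = ((0 - 48)*(-9))*(-102) = -48*(-9)*(-102) = 432*(-102) = -44064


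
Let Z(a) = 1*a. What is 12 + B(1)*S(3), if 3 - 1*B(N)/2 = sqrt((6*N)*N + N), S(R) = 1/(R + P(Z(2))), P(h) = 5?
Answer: 51/4 - sqrt(7)/4 ≈ 12.089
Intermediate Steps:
Z(a) = a
S(R) = 1/(5 + R) (S(R) = 1/(R + 5) = 1/(5 + R))
B(N) = 6 - 2*sqrt(N + 6*N**2) (B(N) = 6 - 2*sqrt((6*N)*N + N) = 6 - 2*sqrt(6*N**2 + N) = 6 - 2*sqrt(N + 6*N**2))
12 + B(1)*S(3) = 12 + (6 - 2*sqrt(1 + 6*1))/(5 + 3) = 12 + (6 - 2*sqrt(1 + 6))/8 = 12 + (6 - 2*sqrt(7))*(1/8) = 12 + (3/4 - sqrt(7)/4) = 51/4 - sqrt(7)/4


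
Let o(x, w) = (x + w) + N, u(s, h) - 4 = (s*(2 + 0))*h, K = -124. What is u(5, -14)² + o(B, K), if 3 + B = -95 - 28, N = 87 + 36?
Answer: 18369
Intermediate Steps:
N = 123
u(s, h) = 4 + 2*h*s (u(s, h) = 4 + (s*(2 + 0))*h = 4 + (s*2)*h = 4 + (2*s)*h = 4 + 2*h*s)
B = -126 (B = -3 + (-95 - 28) = -3 - 123 = -126)
o(x, w) = 123 + w + x (o(x, w) = (x + w) + 123 = (w + x) + 123 = 123 + w + x)
u(5, -14)² + o(B, K) = (4 + 2*(-14)*5)² + (123 - 124 - 126) = (4 - 140)² - 127 = (-136)² - 127 = 18496 - 127 = 18369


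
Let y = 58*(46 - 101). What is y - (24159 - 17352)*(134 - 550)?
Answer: 2828522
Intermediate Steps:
y = -3190 (y = 58*(-55) = -3190)
y - (24159 - 17352)*(134 - 550) = -3190 - (24159 - 17352)*(134 - 550) = -3190 - 6807*(-416) = -3190 - 1*(-2831712) = -3190 + 2831712 = 2828522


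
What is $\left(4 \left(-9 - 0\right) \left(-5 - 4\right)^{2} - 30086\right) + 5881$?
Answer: $-27121$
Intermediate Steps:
$\left(4 \left(-9 - 0\right) \left(-5 - 4\right)^{2} - 30086\right) + 5881 = \left(4 \left(-9 + 0\right) \left(-9\right)^{2} - 30086\right) + 5881 = \left(4 \left(-9\right) 81 - 30086\right) + 5881 = \left(\left(-36\right) 81 - 30086\right) + 5881 = \left(-2916 - 30086\right) + 5881 = -33002 + 5881 = -27121$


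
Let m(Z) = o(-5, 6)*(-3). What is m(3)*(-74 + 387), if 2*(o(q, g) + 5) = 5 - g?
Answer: 10329/2 ≈ 5164.5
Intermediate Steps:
o(q, g) = -5/2 - g/2 (o(q, g) = -5 + (5 - g)/2 = -5 + (5/2 - g/2) = -5/2 - g/2)
m(Z) = 33/2 (m(Z) = (-5/2 - 1/2*6)*(-3) = (-5/2 - 3)*(-3) = -11/2*(-3) = 33/2)
m(3)*(-74 + 387) = 33*(-74 + 387)/2 = (33/2)*313 = 10329/2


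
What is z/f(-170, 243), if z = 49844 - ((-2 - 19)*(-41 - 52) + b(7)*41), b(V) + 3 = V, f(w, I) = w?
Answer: -47727/170 ≈ -280.75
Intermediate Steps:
b(V) = -3 + V
z = 47727 (z = 49844 - ((-2 - 19)*(-41 - 52) + (-3 + 7)*41) = 49844 - (-21*(-93) + 4*41) = 49844 - (1953 + 164) = 49844 - 1*2117 = 49844 - 2117 = 47727)
z/f(-170, 243) = 47727/(-170) = 47727*(-1/170) = -47727/170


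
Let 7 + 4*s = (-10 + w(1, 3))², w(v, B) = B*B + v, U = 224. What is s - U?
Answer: -903/4 ≈ -225.75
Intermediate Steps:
w(v, B) = v + B² (w(v, B) = B² + v = v + B²)
s = -7/4 (s = -7/4 + (-10 + (1 + 3²))²/4 = -7/4 + (-10 + (1 + 9))²/4 = -7/4 + (-10 + 10)²/4 = -7/4 + (¼)*0² = -7/4 + (¼)*0 = -7/4 + 0 = -7/4 ≈ -1.7500)
s - U = -7/4 - 1*224 = -7/4 - 224 = -903/4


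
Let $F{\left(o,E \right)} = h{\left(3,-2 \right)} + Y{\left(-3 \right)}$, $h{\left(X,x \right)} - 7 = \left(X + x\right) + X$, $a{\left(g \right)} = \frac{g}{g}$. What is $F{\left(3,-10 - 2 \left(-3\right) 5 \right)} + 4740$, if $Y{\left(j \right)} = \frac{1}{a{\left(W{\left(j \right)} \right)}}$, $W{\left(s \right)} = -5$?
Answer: $4752$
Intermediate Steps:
$a{\left(g \right)} = 1$
$h{\left(X,x \right)} = 7 + x + 2 X$ ($h{\left(X,x \right)} = 7 + \left(\left(X + x\right) + X\right) = 7 + \left(x + 2 X\right) = 7 + x + 2 X$)
$Y{\left(j \right)} = 1$ ($Y{\left(j \right)} = 1^{-1} = 1$)
$F{\left(o,E \right)} = 12$ ($F{\left(o,E \right)} = \left(7 - 2 + 2 \cdot 3\right) + 1 = \left(7 - 2 + 6\right) + 1 = 11 + 1 = 12$)
$F{\left(3,-10 - 2 \left(-3\right) 5 \right)} + 4740 = 12 + 4740 = 4752$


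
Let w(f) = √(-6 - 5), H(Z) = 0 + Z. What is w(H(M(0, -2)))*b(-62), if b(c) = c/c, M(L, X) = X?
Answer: I*√11 ≈ 3.3166*I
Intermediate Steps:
b(c) = 1
H(Z) = Z
w(f) = I*√11 (w(f) = √(-11) = I*√11)
w(H(M(0, -2)))*b(-62) = (I*√11)*1 = I*√11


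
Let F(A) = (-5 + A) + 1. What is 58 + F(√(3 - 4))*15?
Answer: -2 + 15*I ≈ -2.0 + 15.0*I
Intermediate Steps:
F(A) = -4 + A
58 + F(√(3 - 4))*15 = 58 + (-4 + √(3 - 4))*15 = 58 + (-4 + √(-1))*15 = 58 + (-4 + I)*15 = 58 + (-60 + 15*I) = -2 + 15*I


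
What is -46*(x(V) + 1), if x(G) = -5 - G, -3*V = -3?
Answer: 230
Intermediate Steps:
V = 1 (V = -1/3*(-3) = 1)
-46*(x(V) + 1) = -46*((-5 - 1*1) + 1) = -46*((-5 - 1) + 1) = -46*(-6 + 1) = -46*(-5) = 230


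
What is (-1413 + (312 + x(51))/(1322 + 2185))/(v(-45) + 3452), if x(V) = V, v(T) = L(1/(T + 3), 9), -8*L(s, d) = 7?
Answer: -13213408/32274921 ≈ -0.40940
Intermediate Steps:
L(s, d) = -7/8 (L(s, d) = -⅛*7 = -7/8)
v(T) = -7/8
(-1413 + (312 + x(51))/(1322 + 2185))/(v(-45) + 3452) = (-1413 + (312 + 51)/(1322 + 2185))/(-7/8 + 3452) = (-1413 + 363/3507)/(27609/8) = (-1413 + 363*(1/3507))*(8/27609) = (-1413 + 121/1169)*(8/27609) = -1651676/1169*8/27609 = -13213408/32274921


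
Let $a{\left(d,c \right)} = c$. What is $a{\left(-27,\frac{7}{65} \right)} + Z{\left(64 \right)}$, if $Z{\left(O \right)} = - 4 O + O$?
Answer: $- \frac{12473}{65} \approx -191.89$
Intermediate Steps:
$Z{\left(O \right)} = - 3 O$
$a{\left(-27,\frac{7}{65} \right)} + Z{\left(64 \right)} = \frac{7}{65} - 192 = - \frac{12473}{65}$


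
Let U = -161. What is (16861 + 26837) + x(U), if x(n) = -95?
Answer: 43603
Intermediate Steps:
(16861 + 26837) + x(U) = (16861 + 26837) - 95 = 43698 - 95 = 43603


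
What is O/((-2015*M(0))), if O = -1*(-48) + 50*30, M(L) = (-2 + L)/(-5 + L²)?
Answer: -774/403 ≈ -1.9206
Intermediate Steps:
M(L) = (-2 + L)/(-5 + L²)
O = 1548 (O = 48 + 1500 = 1548)
O/((-2015*M(0))) = 1548/((-2015*(-2 + 0)/(-5 + 0²))) = 1548/((-2015*(-2)/(-5 + 0))) = 1548/((-2015*(-2)/(-5))) = 1548/((-(-403)*(-2))) = 1548/((-2015*⅖)) = 1548/(-806) = 1548*(-1/806) = -774/403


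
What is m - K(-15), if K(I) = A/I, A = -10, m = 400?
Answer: 1198/3 ≈ 399.33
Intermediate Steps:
K(I) = -10/I
m - K(-15) = 400 - (-10)/(-15) = 400 - (-10)*(-1)/15 = 400 - 1*⅔ = 400 - ⅔ = 1198/3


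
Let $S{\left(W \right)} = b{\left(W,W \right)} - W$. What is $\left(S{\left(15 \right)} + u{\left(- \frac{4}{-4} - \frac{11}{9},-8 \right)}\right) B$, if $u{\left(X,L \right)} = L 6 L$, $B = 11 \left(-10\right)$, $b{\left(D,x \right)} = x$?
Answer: $-42240$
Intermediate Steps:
$S{\left(W \right)} = 0$ ($S{\left(W \right)} = W - W = 0$)
$B = -110$
$u{\left(X,L \right)} = 6 L^{2}$ ($u{\left(X,L \right)} = 6 L L = 6 L^{2}$)
$\left(S{\left(15 \right)} + u{\left(- \frac{4}{-4} - \frac{11}{9},-8 \right)}\right) B = \left(0 + 6 \left(-8\right)^{2}\right) \left(-110\right) = \left(0 + 6 \cdot 64\right) \left(-110\right) = \left(0 + 384\right) \left(-110\right) = 384 \left(-110\right) = -42240$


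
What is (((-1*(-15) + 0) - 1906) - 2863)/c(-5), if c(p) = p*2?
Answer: 2377/5 ≈ 475.40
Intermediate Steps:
c(p) = 2*p
(((-1*(-15) + 0) - 1906) - 2863)/c(-5) = (((-1*(-15) + 0) - 1906) - 2863)/((2*(-5))) = (((15 + 0) - 1906) - 2863)/(-10) = ((15 - 1906) - 2863)*(-⅒) = (-1891 - 2863)*(-⅒) = -4754*(-⅒) = 2377/5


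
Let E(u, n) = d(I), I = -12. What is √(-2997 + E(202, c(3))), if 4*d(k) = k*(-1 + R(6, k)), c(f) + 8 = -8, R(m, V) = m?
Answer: 2*I*√753 ≈ 54.882*I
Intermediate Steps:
c(f) = -16 (c(f) = -8 - 8 = -16)
d(k) = 5*k/4 (d(k) = (k*(-1 + 6))/4 = (k*5)/4 = (5*k)/4 = 5*k/4)
E(u, n) = -15 (E(u, n) = (5/4)*(-12) = -15)
√(-2997 + E(202, c(3))) = √(-2997 - 15) = √(-3012) = 2*I*√753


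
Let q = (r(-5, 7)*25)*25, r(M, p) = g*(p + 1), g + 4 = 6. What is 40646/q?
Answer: 20323/5000 ≈ 4.0646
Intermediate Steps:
g = 2 (g = -4 + 6 = 2)
r(M, p) = 2 + 2*p (r(M, p) = 2*(p + 1) = 2*(1 + p) = 2 + 2*p)
q = 10000 (q = ((2 + 2*7)*25)*25 = ((2 + 14)*25)*25 = (16*25)*25 = 400*25 = 10000)
40646/q = 40646/10000 = 40646*(1/10000) = 20323/5000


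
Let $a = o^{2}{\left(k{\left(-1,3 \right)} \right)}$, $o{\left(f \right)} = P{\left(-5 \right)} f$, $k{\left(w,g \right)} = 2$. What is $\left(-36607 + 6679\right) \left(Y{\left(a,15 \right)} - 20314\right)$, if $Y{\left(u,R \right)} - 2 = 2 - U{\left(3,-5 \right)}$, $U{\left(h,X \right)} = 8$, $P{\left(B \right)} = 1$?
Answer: $608077104$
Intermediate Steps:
$o{\left(f \right)} = f$ ($o{\left(f \right)} = 1 f = f$)
$a = 4$ ($a = 2^{2} = 4$)
$Y{\left(u,R \right)} = -4$ ($Y{\left(u,R \right)} = 2 + \left(2 - 8\right) = 2 - 6 = -4$)
$\left(-36607 + 6679\right) \left(Y{\left(a,15 \right)} - 20314\right) = \left(-36607 + 6679\right) \left(-4 - 20314\right) = \left(-29928\right) \left(-20318\right) = 608077104$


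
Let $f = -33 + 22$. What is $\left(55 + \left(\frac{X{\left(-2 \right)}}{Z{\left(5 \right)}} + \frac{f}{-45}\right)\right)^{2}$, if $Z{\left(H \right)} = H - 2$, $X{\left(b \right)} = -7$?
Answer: $\frac{5669161}{2025} \approx 2799.6$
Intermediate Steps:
$Z{\left(H \right)} = -2 + H$ ($Z{\left(H \right)} = H - 2 = -2 + H$)
$f = -11$
$\left(55 + \left(\frac{X{\left(-2 \right)}}{Z{\left(5 \right)}} + \frac{f}{-45}\right)\right)^{2} = \left(55 - \left(- \frac{11}{45} + \frac{7}{-2 + 5}\right)\right)^{2} = \left(55 - \left(- \frac{11}{45} + \frac{7}{3}\right)\right)^{2} = \left(55 + \left(\left(-7\right) \frac{1}{3} + \frac{11}{45}\right)\right)^{2} = \left(55 + \left(- \frac{7}{3} + \frac{11}{45}\right)\right)^{2} = \left(55 - \frac{94}{45}\right)^{2} = \left(\frac{2381}{45}\right)^{2} = \frac{5669161}{2025}$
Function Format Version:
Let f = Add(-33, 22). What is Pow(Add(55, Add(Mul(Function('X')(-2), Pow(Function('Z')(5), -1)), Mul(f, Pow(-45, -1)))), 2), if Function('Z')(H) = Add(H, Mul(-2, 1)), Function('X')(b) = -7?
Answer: Rational(5669161, 2025) ≈ 2799.6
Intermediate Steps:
Function('Z')(H) = Add(-2, H) (Function('Z')(H) = Add(H, -2) = Add(-2, H))
f = -11
Pow(Add(55, Add(Mul(Function('X')(-2), Pow(Function('Z')(5), -1)), Mul(f, Pow(-45, -1)))), 2) = Pow(Add(55, Add(Mul(-7, Pow(Add(-2, 5), -1)), Mul(-11, Pow(-45, -1)))), 2) = Pow(Add(55, Add(Mul(-7, Pow(3, -1)), Mul(-11, Rational(-1, 45)))), 2) = Pow(Add(55, Add(Mul(-7, Rational(1, 3)), Rational(11, 45))), 2) = Pow(Add(55, Add(Rational(-7, 3), Rational(11, 45))), 2) = Pow(Add(55, Rational(-94, 45)), 2) = Pow(Rational(2381, 45), 2) = Rational(5669161, 2025)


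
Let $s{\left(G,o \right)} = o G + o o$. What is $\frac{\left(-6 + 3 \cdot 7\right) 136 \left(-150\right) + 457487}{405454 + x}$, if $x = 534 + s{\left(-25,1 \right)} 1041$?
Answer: $\frac{8911}{22412} \approx 0.3976$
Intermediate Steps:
$s{\left(G,o \right)} = o^{2} + G o$ ($s{\left(G,o \right)} = G o + o^{2} = o^{2} + G o$)
$x = -24450$ ($x = 534 + 1 \left(-25 + 1\right) 1041 = 534 + 1 \left(-24\right) 1041 = 534 - 24984 = -24450$)
$\frac{\left(-6 + 3 \cdot 7\right) 136 \left(-150\right) + 457487}{405454 + x} = \frac{\left(-6 + 3 \cdot 7\right) 136 \left(-150\right) + 457487}{405454 - 24450} = \frac{\left(-6 + 21\right) 136 \left(-150\right) + 457487}{381004} = \left(15 \cdot 136 \left(-150\right) + 457487\right) \frac{1}{381004} = \left(2040 \left(-150\right) + 457487\right) \frac{1}{381004} = \left(-306000 + 457487\right) \frac{1}{381004} = 151487 \cdot \frac{1}{381004} = \frac{8911}{22412}$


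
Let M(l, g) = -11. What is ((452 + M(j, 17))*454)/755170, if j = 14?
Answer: 100107/377585 ≈ 0.26512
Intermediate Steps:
((452 + M(j, 17))*454)/755170 = ((452 - 11)*454)/755170 = (441*454)*(1/755170) = 200214*(1/755170) = 100107/377585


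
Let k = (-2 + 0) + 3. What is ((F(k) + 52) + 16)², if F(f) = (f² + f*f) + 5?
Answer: 5625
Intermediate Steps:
k = 1 (k = -2 + 3 = 1)
F(f) = 5 + 2*f² (F(f) = (f² + f²) + 5 = 2*f² + 5 = 5 + 2*f²)
((F(k) + 52) + 16)² = (((5 + 2*1²) + 52) + 16)² = (((5 + 2*1) + 52) + 16)² = (((5 + 2) + 52) + 16)² = ((7 + 52) + 16)² = (59 + 16)² = 75² = 5625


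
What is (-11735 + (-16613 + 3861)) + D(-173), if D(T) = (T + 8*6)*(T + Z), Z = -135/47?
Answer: -117639/47 ≈ -2503.0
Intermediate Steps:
Z = -135/47 (Z = -135*1/47 = -135/47 ≈ -2.8723)
D(T) = (48 + T)*(-135/47 + T) (D(T) = (T + 8*6)*(T - 135/47) = (T + 48)*(-135/47 + T) = (48 + T)*(-135/47 + T))
(-11735 + (-16613 + 3861)) + D(-173) = (-11735 + (-16613 + 3861)) + (-6480/47 + (-173)² + (2121/47)*(-173)) = (-11735 - 12752) + (-6480/47 + 29929 - 366933/47) = -24487 + 1033250/47 = -117639/47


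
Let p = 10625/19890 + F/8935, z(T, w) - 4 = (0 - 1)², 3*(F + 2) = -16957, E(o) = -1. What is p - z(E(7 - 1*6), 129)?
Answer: -10660189/2090790 ≈ -5.0986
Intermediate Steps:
F = -16963/3 (F = -2 + (⅓)*(-16957) = -2 - 16957/3 = -16963/3 ≈ -5654.3)
z(T, w) = 5 (z(T, w) = 4 + (0 - 1)² = 4 + (-1)² = 4 + 1 = 5)
p = -206239/2090790 (p = 10625/19890 - 16963/3/8935 = 10625*(1/19890) - 16963/3*1/8935 = 125/234 - 16963/26805 = -206239/2090790 ≈ -0.098642)
p - z(E(7 - 1*6), 129) = -206239/2090790 - 1*5 = -206239/2090790 - 5 = -10660189/2090790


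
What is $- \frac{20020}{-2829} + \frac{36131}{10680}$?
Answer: $\frac{105342733}{10071240} \approx 10.46$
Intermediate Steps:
$- \frac{20020}{-2829} + \frac{36131}{10680} = \left(-20020\right) \left(- \frac{1}{2829}\right) + 36131 \cdot \frac{1}{10680} = \frac{20020}{2829} + \frac{36131}{10680} = \frac{105342733}{10071240}$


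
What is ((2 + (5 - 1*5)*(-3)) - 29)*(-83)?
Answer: 2241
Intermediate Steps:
((2 + (5 - 1*5)*(-3)) - 29)*(-83) = ((2 + (5 - 5)*(-3)) - 29)*(-83) = ((2 + 0*(-3)) - 29)*(-83) = ((2 + 0) - 29)*(-83) = (2 - 29)*(-83) = -27*(-83) = 2241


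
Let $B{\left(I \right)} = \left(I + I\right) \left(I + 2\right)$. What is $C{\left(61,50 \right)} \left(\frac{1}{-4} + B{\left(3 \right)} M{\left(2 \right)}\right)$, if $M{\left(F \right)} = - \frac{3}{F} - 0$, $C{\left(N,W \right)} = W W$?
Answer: $-113125$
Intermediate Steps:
$C{\left(N,W \right)} = W^{2}$
$M{\left(F \right)} = - \frac{3}{F}$ ($M{\left(F \right)} = - \frac{3}{F} + 0 = - \frac{3}{F}$)
$B{\left(I \right)} = 2 I \left(2 + I\right)$
$C{\left(61,50 \right)} \left(\frac{1}{-4} + B{\left(3 \right)} M{\left(2 \right)}\right) = 50^{2} \left(\frac{1}{-4} + 2 \cdot 3 \left(2 + 3\right) \left(- \frac{3}{2}\right)\right) = 2500 \left(- \frac{1}{4} + 2 \cdot 3 \cdot 5 \left(\left(-3\right) \frac{1}{2}\right)\right) = 2500 \left(- \frac{1}{4} + 30 \left(- \frac{3}{2}\right)\right) = 2500 \left(- \frac{1}{4} - 45\right) = 2500 \left(- \frac{181}{4}\right) = -113125$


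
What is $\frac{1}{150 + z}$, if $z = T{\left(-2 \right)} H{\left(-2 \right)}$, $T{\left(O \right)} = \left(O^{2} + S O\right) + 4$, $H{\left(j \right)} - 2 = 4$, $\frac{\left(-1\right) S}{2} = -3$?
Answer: $\frac{1}{126} \approx 0.0079365$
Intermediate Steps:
$S = 6$ ($S = \left(-2\right) \left(-3\right) = 6$)
$H{\left(j \right)} = 6$ ($H{\left(j \right)} = 2 + 4 = 6$)
$T{\left(O \right)} = 4 + O^{2} + 6 O$ ($T{\left(O \right)} = \left(O^{2} + 6 O\right) + 4 = 4 + O^{2} + 6 O$)
$z = -24$ ($z = \left(4 + \left(-2\right)^{2} + 6 \left(-2\right)\right) 6 = \left(4 + 4 - 12\right) 6 = \left(-4\right) 6 = -24$)
$\frac{1}{150 + z} = \frac{1}{150 - 24} = \frac{1}{126}$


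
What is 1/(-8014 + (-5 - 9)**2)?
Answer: -1/7818 ≈ -0.00012791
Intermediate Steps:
1/(-8014 + (-5 - 9)**2) = 1/(-8014 + (-14)**2) = 1/(-8014 + 196) = 1/(-7818) = -1/7818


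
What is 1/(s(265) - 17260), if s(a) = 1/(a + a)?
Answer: -530/9147799 ≈ -5.7937e-5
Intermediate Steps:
s(a) = 1/(2*a)
1/(s(265) - 17260) = 1/((1/2)/265 - 17260) = 1/((1/2)*(1/265) - 17260) = 1/(1/530 - 17260) = 1/(-9147799/530) = -530/9147799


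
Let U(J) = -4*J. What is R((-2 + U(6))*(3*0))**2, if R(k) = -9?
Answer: 81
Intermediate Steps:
R((-2 + U(6))*(3*0))**2 = (-9)**2 = 81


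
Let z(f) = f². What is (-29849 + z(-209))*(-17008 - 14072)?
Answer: -429898560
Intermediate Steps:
(-29849 + z(-209))*(-17008 - 14072) = (-29849 + (-209)²)*(-17008 - 14072) = (-29849 + 43681)*(-31080) = 13832*(-31080) = -429898560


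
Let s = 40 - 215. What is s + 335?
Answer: 160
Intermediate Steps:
s = -175
s + 335 = -175 + 335 = 160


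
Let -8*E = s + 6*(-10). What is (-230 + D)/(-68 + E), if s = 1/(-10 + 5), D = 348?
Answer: -80/41 ≈ -1.9512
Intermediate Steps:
s = -⅕ (s = 1/(-5) = -⅕ ≈ -0.20000)
E = 301/40 (E = -(-⅕ + 6*(-10))/8 = -(-⅕ - 60)/8 = -⅛*(-301/5) = 301/40 ≈ 7.5250)
(-230 + D)/(-68 + E) = (-230 + 348)/(-68 + 301/40) = 118/(-2419/40) = 118*(-40/2419) = -80/41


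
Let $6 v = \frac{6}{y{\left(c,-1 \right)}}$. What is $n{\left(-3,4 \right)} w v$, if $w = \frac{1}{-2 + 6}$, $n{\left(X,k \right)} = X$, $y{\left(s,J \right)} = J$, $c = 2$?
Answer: $\frac{3}{4} \approx 0.75$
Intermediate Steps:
$w = \frac{1}{4} \approx 0.25$
$v = -1$ ($v = \frac{6 \frac{1}{-1}}{6} = \frac{6 \left(-1\right)}{6} = \frac{1}{6} \left(-6\right) = -1$)
$n{\left(-3,4 \right)} w v = \left(-3\right) \frac{1}{4} \left(-1\right) = \left(- \frac{3}{4}\right) \left(-1\right) = \frac{3}{4}$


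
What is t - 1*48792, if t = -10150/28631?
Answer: -1396973902/28631 ≈ -48792.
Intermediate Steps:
t = -10150/28631 (t = -10150*1/28631 = -10150/28631 ≈ -0.35451)
t - 1*48792 = -10150/28631 - 1*48792 = -10150/28631 - 48792 = -1396973902/28631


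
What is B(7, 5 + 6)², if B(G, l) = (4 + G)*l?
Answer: 14641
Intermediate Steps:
B(G, l) = l*(4 + G)
B(7, 5 + 6)² = ((5 + 6)*(4 + 7))² = (11*11)² = 121² = 14641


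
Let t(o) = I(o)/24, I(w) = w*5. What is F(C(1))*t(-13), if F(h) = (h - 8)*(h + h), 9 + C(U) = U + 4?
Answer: -260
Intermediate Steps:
I(w) = 5*w
C(U) = -5 + U (C(U) = -9 + (U + 4) = -9 + (4 + U) = -5 + U)
t(o) = 5*o/24 (t(o) = (5*o)/24 = (5*o)*(1/24) = 5*o/24)
F(h) = 2*h*(-8 + h) (F(h) = (-8 + h)*(2*h) = 2*h*(-8 + h))
F(C(1))*t(-13) = (2*(-5 + 1)*(-8 + (-5 + 1)))*((5/24)*(-13)) = (2*(-4)*(-8 - 4))*(-65/24) = (2*(-4)*(-12))*(-65/24) = 96*(-65/24) = -260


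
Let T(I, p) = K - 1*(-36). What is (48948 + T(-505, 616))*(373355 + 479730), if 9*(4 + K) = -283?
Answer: 375815506645/9 ≈ 4.1757e+10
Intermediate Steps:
K = -319/9 (K = -4 + (⅑)*(-283) = -4 - 283/9 = -319/9 ≈ -35.444)
T(I, p) = 5/9 (T(I, p) = -319/9 - 1*(-36) = -319/9 + 36 = 5/9)
(48948 + T(-505, 616))*(373355 + 479730) = (48948 + 5/9)*(373355 + 479730) = (440537/9)*853085 = 375815506645/9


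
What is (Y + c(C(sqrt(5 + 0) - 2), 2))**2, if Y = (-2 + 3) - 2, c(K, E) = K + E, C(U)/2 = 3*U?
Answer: 301 - 132*sqrt(5) ≈ 5.8390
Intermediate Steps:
C(U) = 6*U (C(U) = 2*(3*U) = 6*U)
c(K, E) = E + K
Y = -1 (Y = 1 - 2 = -1)
(Y + c(C(sqrt(5 + 0) - 2), 2))**2 = (-1 + (2 + 6*(sqrt(5 + 0) - 2)))**2 = (-1 + (2 + 6*(sqrt(5) - 2)))**2 = (-1 + (2 + 6*(-2 + sqrt(5))))**2 = (-1 + (2 + (-12 + 6*sqrt(5))))**2 = (-1 + (-10 + 6*sqrt(5)))**2 = (-11 + 6*sqrt(5))**2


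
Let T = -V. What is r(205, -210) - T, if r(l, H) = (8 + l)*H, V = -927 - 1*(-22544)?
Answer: -23113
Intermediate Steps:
V = 21617 (V = -927 + 22544 = 21617)
r(l, H) = H*(8 + l)
T = -21617 (T = -1*21617 = -21617)
r(205, -210) - T = -210*(8 + 205) - 1*(-21617) = -210*213 + 21617 = -44730 + 21617 = -23113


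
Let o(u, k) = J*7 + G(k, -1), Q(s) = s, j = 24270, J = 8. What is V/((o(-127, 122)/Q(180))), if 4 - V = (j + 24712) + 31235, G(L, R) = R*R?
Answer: -4812780/19 ≈ -2.5330e+5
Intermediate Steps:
G(L, R) = R²
V = -80213 (V = 4 - ((24270 + 24712) + 31235) = 4 - (48982 + 31235) = 4 - 1*80217 = 4 - 80217 = -80213)
o(u, k) = 57 (o(u, k) = 8*7 + (-1)² = 56 + 1 = 57)
V/((o(-127, 122)/Q(180))) = -80213/(57/180) = -80213/(57*(1/180)) = -80213/19/60 = -80213*60/19 = -4812780/19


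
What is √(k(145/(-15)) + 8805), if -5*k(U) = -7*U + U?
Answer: √219835/5 ≈ 93.773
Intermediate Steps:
k(U) = 6*U/5 (k(U) = -(-7*U + U)/5 = -(-6)*U/5 = 6*U/5)
√(k(145/(-15)) + 8805) = √(6*(145/(-15))/5 + 8805) = √(6*(145*(-1/15))/5 + 8805) = √((6/5)*(-29/3) + 8805) = √(-58/5 + 8805) = √(43967/5) = √219835/5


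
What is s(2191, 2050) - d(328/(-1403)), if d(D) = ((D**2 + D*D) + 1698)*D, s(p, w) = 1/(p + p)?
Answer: 4804270498528227/12101672237914 ≈ 396.99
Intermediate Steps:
s(p, w) = 1/(2*p)
d(D) = D*(1698 + 2*D**2) (d(D) = ((D**2 + D**2) + 1698)*D = (2*D**2 + 1698)*D = (1698 + 2*D**2)*D = D*(1698 + 2*D**2))
s(2191, 2050) - d(328/(-1403)) = (1/2)/2191 - 2*328/(-1403)*(849 + (328/(-1403))**2) = (1/2)*(1/2191) - 2*328*(-1/1403)*(849 + (328*(-1/1403))**2) = 1/4382 - 2*(-328)*(849 + (-328/1403)**2)/1403 = 1/4382 - 2*(-328)*(849 + 107584/1968409)/1403 = 1/4382 - 2*(-328)*1671286825/(1403*1968409) = 1/4382 - 1*(-1096364157200/2761677827) = 1/4382 + 1096364157200/2761677827 = 4804270498528227/12101672237914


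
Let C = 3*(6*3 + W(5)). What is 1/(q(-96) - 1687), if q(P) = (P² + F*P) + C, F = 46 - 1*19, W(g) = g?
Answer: 1/5006 ≈ 0.00019976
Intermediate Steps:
F = 27 (F = 46 - 19 = 27)
C = 69 (C = 3*(6*3 + 5) = 3*(18 + 5) = 3*23 = 69)
q(P) = 69 + P² + 27*P (q(P) = (P² + 27*P) + 69 = 69 + P² + 27*P)
1/(q(-96) - 1687) = 1/((69 + (-96)² + 27*(-96)) - 1687) = 1/((69 + 9216 - 2592) - 1687) = 1/(6693 - 1687) = 1/5006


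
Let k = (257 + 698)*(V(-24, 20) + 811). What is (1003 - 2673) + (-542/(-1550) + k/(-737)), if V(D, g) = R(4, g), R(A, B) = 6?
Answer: -1558344648/571175 ≈ -2728.3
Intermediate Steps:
V(D, g) = 6
k = 780235 (k = (257 + 698)*(6 + 811) = 955*817 = 780235)
(1003 - 2673) + (-542/(-1550) + k/(-737)) = (1003 - 2673) + (-542/(-1550) + 780235/(-737)) = -1670 + (-542*(-1/1550) + 780235*(-1/737)) = -1670 + (271/775 - 780235/737) = -1670 - 604482398/571175 = -1558344648/571175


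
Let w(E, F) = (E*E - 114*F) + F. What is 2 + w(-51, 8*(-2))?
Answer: 4411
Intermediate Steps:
w(E, F) = E² - 113*F (w(E, F) = (E² - 114*F) + F = E² - 113*F)
2 + w(-51, 8*(-2)) = 2 + ((-51)² - 904*(-2)) = 2 + (2601 - 113*(-16)) = 2 + (2601 + 1808) = 2 + 4409 = 4411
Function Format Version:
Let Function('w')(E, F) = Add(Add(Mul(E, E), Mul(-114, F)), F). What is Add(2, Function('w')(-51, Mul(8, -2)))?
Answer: 4411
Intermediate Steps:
Function('w')(E, F) = Add(Pow(E, 2), Mul(-113, F)) (Function('w')(E, F) = Add(Add(Pow(E, 2), Mul(-114, F)), F) = Add(Pow(E, 2), Mul(-113, F)))
Add(2, Function('w')(-51, Mul(8, -2))) = Add(2, Add(Pow(-51, 2), Mul(-113, Mul(8, -2)))) = Add(2, Add(2601, Mul(-113, -16))) = Add(2, Add(2601, 1808)) = Add(2, 4409) = 4411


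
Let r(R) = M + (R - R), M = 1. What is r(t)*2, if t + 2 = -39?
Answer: 2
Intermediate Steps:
t = -41 (t = -2 - 39 = -41)
r(R) = 1 (r(R) = 1 + (R - R) = 1 + 0 = 1)
r(t)*2 = 1*2 = 2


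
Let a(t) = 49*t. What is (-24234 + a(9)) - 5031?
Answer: -28824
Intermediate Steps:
(-24234 + a(9)) - 5031 = (-24234 + 49*9) - 5031 = (-24234 + 441) - 5031 = -23793 - 5031 = -28824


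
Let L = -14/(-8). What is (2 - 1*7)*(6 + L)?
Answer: -155/4 ≈ -38.750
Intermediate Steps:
L = 7/4 (L = -14*(-⅛) = 7/4 ≈ 1.7500)
(2 - 1*7)*(6 + L) = (2 - 1*7)*(6 + 7/4) = (2 - 7)*(31/4) = -5*31/4 = -155/4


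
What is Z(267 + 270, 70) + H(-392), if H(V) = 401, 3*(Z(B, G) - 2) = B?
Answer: 582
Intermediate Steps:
Z(B, G) = 2 + B/3
Z(267 + 270, 70) + H(-392) = (2 + (267 + 270)/3) + 401 = (2 + (⅓)*537) + 401 = (2 + 179) + 401 = 181 + 401 = 582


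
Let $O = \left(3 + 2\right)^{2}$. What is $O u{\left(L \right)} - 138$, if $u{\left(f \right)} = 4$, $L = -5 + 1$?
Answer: $-38$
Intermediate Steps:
$L = -4$
$O = 25$ ($O = 5^{2} = 25$)
$O u{\left(L \right)} - 138 = 25 \cdot 4 - 138 = 100 - 138 = -38$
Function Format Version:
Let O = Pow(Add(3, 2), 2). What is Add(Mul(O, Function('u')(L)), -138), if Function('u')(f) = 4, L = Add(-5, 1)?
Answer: -38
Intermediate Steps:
L = -4
O = 25 (O = Pow(5, 2) = 25)
Add(Mul(O, Function('u')(L)), -138) = Add(Mul(25, 4), -138) = Add(100, -138) = -38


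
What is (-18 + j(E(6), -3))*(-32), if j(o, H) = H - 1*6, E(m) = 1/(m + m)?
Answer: 864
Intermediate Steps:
E(m) = 1/(2*m)
j(o, H) = -6 + H (j(o, H) = H - 6 = -6 + H)
(-18 + j(E(6), -3))*(-32) = (-18 + (-6 - 3))*(-32) = (-18 - 9)*(-32) = -27*(-32) = 864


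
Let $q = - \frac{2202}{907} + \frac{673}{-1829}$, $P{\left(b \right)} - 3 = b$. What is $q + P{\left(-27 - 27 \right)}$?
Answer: $- \frac{89241922}{1658903} \approx -53.796$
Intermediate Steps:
$P{\left(b \right)} = 3 + b$
$q = - \frac{4637869}{1658903}$ ($q = \left(-2202\right) \frac{1}{907} + 673 \left(- \frac{1}{1829}\right) = - \frac{2202}{907} - \frac{673}{1829} = - \frac{4637869}{1658903} \approx -2.7957$)
$q + P{\left(-27 - 27 \right)} = - \frac{4637869}{1658903} + \left(3 - 54\right) = - \frac{4637869}{1658903} - 51 = - \frac{89241922}{1658903}$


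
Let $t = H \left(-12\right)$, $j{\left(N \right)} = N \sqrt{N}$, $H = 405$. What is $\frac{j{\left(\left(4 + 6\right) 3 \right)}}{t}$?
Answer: $- \frac{\sqrt{30}}{162} \approx -0.03381$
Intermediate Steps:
$j{\left(N \right)} = N^{\frac{3}{2}}$
$t = -4860$ ($t = 405 \left(-12\right) = -4860$)
$\frac{j{\left(\left(4 + 6\right) 3 \right)}}{t} = \frac{\left(\left(4 + 6\right) 3\right)^{\frac{3}{2}}}{-4860} = \left(10 \cdot 3\right)^{\frac{3}{2}} \left(- \frac{1}{4860}\right) = 30^{\frac{3}{2}} \left(- \frac{1}{4860}\right) = 30 \sqrt{30} \left(- \frac{1}{4860}\right) = - \frac{\sqrt{30}}{162}$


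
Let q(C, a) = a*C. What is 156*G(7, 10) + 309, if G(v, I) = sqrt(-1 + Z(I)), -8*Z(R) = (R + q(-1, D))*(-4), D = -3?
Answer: 309 + 78*sqrt(22) ≈ 674.85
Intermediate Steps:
q(C, a) = C*a
Z(R) = 3/2 + R/2 (Z(R) = -(R - 1*(-3))*(-4)/8 = -(R + 3)*(-4)/8 = -(3 + R)*(-4)/8 = -(-12 - 4*R)/8 = 3/2 + R/2)
G(v, I) = sqrt(1/2 + I/2) (G(v, I) = sqrt(-1 + (3/2 + I/2)) = sqrt(1/2 + I/2))
156*G(7, 10) + 309 = 156*(sqrt(2 + 2*10)/2) + 309 = 156*(sqrt(2 + 20)/2) + 309 = 156*(sqrt(22)/2) + 309 = 78*sqrt(22) + 309 = 309 + 78*sqrt(22)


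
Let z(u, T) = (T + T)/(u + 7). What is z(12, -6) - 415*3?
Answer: -23667/19 ≈ -1245.6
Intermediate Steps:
z(u, T) = 2*T/(7 + u) (z(u, T) = (2*T)/(7 + u) = 2*T/(7 + u))
z(12, -6) - 415*3 = 2*(-6)/(7 + 12) - 415*3 = 2*(-6)/19 - 83*15 = 2*(-6)*(1/19) - 1245 = -12/19 - 1245 = -23667/19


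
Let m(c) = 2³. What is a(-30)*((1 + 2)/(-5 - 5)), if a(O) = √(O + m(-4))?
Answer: -3*I*√22/10 ≈ -1.4071*I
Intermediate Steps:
m(c) = 8
a(O) = √(8 + O) (a(O) = √(O + 8) = √(8 + O))
a(-30)*((1 + 2)/(-5 - 5)) = √(8 - 30)*((1 + 2)/(-5 - 5)) = √(-22)*(3/(-10)) = (I*√22)*(3*(-⅒)) = (I*√22)*(-3/10) = -3*I*√22/10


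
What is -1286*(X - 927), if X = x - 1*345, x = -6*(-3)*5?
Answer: 1520052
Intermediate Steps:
x = 90 (x = 18*5 = 90)
X = -255 (X = 90 - 1*345 = 90 - 345 = -255)
-1286*(X - 927) = -1286*(-255 - 927) = -1286*(-1182) = 1520052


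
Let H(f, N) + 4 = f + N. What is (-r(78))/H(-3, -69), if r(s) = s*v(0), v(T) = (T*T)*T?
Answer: 0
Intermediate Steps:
H(f, N) = -4 + N + f (H(f, N) = -4 + (f + N) = -4 + (N + f) = -4 + N + f)
v(T) = T³ (v(T) = T²*T = T³)
r(s) = 0 (r(s) = s*0³ = s*0 = 0)
(-r(78))/H(-3, -69) = (-1*0)/(-4 - 69 - 3) = 0/(-76) = 0*(-1/76) = 0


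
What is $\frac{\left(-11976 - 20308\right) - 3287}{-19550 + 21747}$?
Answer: $- \frac{35571}{2197} \approx -16.191$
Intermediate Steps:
$\frac{\left(-11976 - 20308\right) - 3287}{-19550 + 21747} = \frac{\left(-11976 - 20308\right) - 3287}{2197} = \left(-32284 - 3287\right) \frac{1}{2197} = \left(-35571\right) \frac{1}{2197} = - \frac{35571}{2197}$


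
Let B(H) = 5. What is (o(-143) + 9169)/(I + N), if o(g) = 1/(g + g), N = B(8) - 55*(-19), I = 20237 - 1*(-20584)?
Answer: 874111/3991702 ≈ 0.21898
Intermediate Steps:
I = 40821 (I = 20237 + 20584 = 40821)
N = 1050 (N = 5 - 55*(-19) = 5 + 1045 = 1050)
o(g) = 1/(2*g)
(o(-143) + 9169)/(I + N) = ((1/2)/(-143) + 9169)/(40821 + 1050) = ((1/2)*(-1/143) + 9169)/41871 = (-1/286 + 9169)*(1/41871) = (2622333/286)*(1/41871) = 874111/3991702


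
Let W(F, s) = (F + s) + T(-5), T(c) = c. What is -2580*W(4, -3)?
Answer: 10320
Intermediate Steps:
W(F, s) = -5 + F + s (W(F, s) = (F + s) - 5 = -5 + F + s)
-2580*W(4, -3) = -2580*(-5 + 4 - 3) = -2580*(-4) = 10320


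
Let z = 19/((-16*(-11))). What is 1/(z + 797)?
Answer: 176/140291 ≈ 0.0012545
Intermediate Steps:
z = 19/176 ≈ 0.10795
1/(z + 797) = 1/(19/176 + 797) = 1/(140291/176) = 176/140291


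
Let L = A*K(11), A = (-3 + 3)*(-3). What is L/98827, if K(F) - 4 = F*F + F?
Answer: 0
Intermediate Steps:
K(F) = 4 + F + F² (K(F) = 4 + (F*F + F) = 4 + (F² + F) = 4 + (F + F²) = 4 + F + F²)
A = 0 (A = 0*(-3) = 0)
L = 0 (L = 0*(4 + 11 + 11²) = 0*(4 + 11 + 121) = 0*136 = 0)
L/98827 = 0/98827 = 0*(1/98827) = 0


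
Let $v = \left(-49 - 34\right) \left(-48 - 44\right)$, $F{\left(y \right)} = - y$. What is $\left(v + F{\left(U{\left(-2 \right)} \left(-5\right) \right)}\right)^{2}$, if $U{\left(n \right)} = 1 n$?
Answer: $58155876$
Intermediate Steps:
$U{\left(n \right)} = n$
$v = 7636$ ($v = \left(-83\right) \left(-92\right) = 7636$)
$\left(v + F{\left(U{\left(-2 \right)} \left(-5\right) \right)}\right)^{2} = \left(7636 - \left(-2\right) \left(-5\right)\right)^{2} = \left(7636 - 10\right)^{2} = 7626^{2} = 58155876$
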